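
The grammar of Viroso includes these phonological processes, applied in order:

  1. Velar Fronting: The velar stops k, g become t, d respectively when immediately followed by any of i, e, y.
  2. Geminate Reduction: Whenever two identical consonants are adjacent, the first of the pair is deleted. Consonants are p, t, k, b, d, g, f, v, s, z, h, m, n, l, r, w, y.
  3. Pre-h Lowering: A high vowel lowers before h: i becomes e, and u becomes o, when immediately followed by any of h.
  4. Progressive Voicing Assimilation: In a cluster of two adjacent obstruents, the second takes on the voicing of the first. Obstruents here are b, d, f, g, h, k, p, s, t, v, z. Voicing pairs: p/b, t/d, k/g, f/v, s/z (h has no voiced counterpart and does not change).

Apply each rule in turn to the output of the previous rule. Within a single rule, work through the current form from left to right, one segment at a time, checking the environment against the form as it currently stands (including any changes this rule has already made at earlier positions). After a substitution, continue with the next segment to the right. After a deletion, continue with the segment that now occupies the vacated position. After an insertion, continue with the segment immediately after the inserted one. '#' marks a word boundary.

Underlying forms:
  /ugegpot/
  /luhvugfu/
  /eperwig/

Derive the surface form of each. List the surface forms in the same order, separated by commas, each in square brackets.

[udegbot], [lohfugvu], [eperwig]

/ugegpot/:
  1 Velar Fronting: [ugegpot] → [udegpot]
  2 Geminate Reduction: no change — [udegpot]
  3 Pre-h Lowering: no change — [udegpot]
  4 Progressive Voicing Assimilation: [udegpot] → [udegbot]
/luhvugfu/:
  1 Velar Fronting: no change — [luhvugfu]
  2 Geminate Reduction: no change — [luhvugfu]
  3 Pre-h Lowering: [luhvugfu] → [lohvugfu]
  4 Progressive Voicing Assimilation: [lohvugfu] → [lohfugvu]
/eperwig/:
  1 Velar Fronting: no change — [eperwig]
  2 Geminate Reduction: no change — [eperwig]
  3 Pre-h Lowering: no change — [eperwig]
  4 Progressive Voicing Assimilation: no change — [eperwig]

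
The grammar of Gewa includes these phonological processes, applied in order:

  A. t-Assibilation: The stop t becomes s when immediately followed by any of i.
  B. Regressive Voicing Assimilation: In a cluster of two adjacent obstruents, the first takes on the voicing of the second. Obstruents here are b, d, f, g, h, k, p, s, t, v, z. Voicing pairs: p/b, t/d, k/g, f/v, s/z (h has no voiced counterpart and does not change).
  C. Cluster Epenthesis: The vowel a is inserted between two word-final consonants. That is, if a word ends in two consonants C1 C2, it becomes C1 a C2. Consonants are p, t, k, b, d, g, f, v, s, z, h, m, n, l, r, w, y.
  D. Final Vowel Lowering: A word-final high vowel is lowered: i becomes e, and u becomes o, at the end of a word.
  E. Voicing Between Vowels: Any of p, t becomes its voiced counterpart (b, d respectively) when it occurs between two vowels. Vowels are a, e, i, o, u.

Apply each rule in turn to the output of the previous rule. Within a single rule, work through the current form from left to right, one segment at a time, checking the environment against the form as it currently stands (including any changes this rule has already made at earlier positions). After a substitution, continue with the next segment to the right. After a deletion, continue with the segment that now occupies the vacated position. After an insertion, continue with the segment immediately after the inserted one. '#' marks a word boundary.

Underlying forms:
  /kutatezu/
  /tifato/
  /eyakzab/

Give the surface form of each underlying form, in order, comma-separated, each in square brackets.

[kudadezo], [sifado], [eyagzab]

/kutatezu/:
  A t-Assibilation: no change — [kutatezu]
  B Regressive Voicing Assimilation: no change — [kutatezu]
  C Cluster Epenthesis: no change — [kutatezu]
  D Final Vowel Lowering: [kutatezu] → [kutatezo]
  E Voicing Between Vowels: [kutatezo] → [kudadezo]
/tifato/:
  A t-Assibilation: [tifato] → [sifato]
  B Regressive Voicing Assimilation: no change — [sifato]
  C Cluster Epenthesis: no change — [sifato]
  D Final Vowel Lowering: no change — [sifato]
  E Voicing Between Vowels: [sifato] → [sifado]
/eyakzab/:
  A t-Assibilation: no change — [eyakzab]
  B Regressive Voicing Assimilation: [eyakzab] → [eyagzab]
  C Cluster Epenthesis: no change — [eyagzab]
  D Final Vowel Lowering: no change — [eyagzab]
  E Voicing Between Vowels: no change — [eyagzab]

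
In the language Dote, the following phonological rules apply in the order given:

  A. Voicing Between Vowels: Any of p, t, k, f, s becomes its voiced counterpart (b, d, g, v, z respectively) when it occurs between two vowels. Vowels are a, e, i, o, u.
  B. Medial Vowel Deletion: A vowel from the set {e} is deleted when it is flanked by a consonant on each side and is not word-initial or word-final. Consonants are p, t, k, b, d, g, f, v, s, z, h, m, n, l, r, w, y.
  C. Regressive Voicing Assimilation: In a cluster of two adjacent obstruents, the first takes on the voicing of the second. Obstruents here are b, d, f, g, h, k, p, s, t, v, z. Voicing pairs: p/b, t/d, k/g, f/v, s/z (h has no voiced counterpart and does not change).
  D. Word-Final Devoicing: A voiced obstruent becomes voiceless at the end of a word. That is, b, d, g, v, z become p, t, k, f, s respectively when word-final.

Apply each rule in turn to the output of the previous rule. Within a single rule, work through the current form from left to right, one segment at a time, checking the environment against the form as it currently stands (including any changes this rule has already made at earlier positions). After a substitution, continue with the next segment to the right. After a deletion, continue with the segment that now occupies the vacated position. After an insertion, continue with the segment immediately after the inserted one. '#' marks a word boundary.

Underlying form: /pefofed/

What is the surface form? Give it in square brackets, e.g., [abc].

A Voicing Between Vowels: [pefofed] → [pevoved]
B Medial Vowel Deletion: [pevoved] → [pvovd]
C Regressive Voicing Assimilation: [pvovd] → [bvovd]
D Word-Final Devoicing: [bvovd] → [bvovt]

[bvovt]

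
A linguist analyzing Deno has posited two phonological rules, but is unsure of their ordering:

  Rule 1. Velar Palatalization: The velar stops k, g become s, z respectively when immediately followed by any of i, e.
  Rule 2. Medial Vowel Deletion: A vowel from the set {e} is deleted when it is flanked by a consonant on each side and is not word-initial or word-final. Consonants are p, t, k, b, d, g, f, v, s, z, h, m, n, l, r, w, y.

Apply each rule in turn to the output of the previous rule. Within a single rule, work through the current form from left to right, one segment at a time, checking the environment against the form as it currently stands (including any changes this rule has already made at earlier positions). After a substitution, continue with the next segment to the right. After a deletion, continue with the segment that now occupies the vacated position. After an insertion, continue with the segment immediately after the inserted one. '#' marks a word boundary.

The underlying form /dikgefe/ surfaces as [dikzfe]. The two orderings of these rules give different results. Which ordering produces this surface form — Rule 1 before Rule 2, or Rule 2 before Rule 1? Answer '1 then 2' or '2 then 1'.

1 then 2

Order 1 then 2:
  1 Velar Palatalization: [dikgefe] → [dikzefe]
  2 Medial Vowel Deletion: [dikzefe] → [dikzfe]
  result: [dikzfe]
Order 2 then 1:
  2 Medial Vowel Deletion: [dikgefe] → [dikgfe]
  1 Velar Palatalization: no change — [dikgfe]
  result: [dikgfe]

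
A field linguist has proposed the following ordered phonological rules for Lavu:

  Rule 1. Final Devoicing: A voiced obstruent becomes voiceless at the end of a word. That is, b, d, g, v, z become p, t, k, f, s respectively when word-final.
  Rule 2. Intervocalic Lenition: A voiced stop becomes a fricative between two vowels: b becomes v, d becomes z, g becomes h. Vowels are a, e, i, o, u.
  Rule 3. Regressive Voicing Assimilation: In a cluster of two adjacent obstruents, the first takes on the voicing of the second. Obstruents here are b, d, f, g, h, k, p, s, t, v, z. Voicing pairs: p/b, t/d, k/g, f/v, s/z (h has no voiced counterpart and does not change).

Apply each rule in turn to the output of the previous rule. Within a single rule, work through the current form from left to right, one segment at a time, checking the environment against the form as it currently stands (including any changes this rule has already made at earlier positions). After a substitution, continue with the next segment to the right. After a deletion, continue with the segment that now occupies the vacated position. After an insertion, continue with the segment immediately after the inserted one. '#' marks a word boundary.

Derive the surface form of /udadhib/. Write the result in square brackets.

Rule 1 Final Devoicing: [udadhib] → [udadhip]
Rule 2 Intervocalic Lenition: [udadhip] → [uzadhip]
Rule 3 Regressive Voicing Assimilation: [uzadhip] → [uzathip]

[uzathip]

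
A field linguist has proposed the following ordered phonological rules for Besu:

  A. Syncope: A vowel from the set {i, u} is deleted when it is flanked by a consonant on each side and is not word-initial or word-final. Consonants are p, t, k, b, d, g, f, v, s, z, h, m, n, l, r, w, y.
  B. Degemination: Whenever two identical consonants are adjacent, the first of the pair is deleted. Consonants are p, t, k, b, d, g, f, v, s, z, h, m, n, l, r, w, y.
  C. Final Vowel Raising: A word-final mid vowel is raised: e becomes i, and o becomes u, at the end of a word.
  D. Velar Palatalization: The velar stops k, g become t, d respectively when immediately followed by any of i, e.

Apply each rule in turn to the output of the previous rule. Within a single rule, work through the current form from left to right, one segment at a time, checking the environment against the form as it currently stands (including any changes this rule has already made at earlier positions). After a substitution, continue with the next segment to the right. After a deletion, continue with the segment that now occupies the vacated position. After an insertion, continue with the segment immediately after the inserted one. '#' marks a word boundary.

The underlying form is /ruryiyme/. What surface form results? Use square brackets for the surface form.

A Syncope: [ruryiyme] → [rryyme]
B Degemination: [rryyme] → [ryme]
C Final Vowel Raising: [ryme] → [rymi]
D Velar Palatalization: no change — [rymi]

[rymi]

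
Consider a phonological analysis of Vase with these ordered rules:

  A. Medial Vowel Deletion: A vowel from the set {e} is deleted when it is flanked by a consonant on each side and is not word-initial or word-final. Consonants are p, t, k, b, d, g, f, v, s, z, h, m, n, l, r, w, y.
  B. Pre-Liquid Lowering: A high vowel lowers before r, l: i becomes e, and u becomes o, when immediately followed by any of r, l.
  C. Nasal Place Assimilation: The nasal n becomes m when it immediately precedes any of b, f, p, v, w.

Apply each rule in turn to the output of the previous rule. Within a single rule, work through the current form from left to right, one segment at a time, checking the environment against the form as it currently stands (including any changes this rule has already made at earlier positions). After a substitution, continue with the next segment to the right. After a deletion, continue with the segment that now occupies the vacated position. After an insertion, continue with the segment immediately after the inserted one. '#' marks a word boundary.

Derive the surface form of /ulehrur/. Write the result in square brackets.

A Medial Vowel Deletion: [ulehrur] → [ulhrur]
B Pre-Liquid Lowering: [ulhrur] → [olhror]
C Nasal Place Assimilation: no change — [olhror]

[olhror]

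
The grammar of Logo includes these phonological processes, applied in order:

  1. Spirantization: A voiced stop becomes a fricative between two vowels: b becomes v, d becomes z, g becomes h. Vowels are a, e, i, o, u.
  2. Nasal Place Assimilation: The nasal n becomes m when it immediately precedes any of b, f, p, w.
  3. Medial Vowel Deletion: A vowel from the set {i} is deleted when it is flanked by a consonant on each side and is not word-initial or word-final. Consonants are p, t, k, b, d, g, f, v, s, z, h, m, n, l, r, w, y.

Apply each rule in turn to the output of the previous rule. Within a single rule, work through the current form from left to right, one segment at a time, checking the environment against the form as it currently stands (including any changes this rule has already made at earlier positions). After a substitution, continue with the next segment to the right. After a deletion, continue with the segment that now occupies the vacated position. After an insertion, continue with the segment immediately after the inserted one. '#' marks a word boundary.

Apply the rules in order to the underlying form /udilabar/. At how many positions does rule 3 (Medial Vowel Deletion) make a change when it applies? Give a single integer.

1

1 Spirantization: [udilabar] → [uzilavar]
2 Nasal Place Assimilation: no change — [uzilavar]
3 Medial Vowel Deletion: [uzilavar] → [uzlavar]
Rule 3 changed 1 position(s).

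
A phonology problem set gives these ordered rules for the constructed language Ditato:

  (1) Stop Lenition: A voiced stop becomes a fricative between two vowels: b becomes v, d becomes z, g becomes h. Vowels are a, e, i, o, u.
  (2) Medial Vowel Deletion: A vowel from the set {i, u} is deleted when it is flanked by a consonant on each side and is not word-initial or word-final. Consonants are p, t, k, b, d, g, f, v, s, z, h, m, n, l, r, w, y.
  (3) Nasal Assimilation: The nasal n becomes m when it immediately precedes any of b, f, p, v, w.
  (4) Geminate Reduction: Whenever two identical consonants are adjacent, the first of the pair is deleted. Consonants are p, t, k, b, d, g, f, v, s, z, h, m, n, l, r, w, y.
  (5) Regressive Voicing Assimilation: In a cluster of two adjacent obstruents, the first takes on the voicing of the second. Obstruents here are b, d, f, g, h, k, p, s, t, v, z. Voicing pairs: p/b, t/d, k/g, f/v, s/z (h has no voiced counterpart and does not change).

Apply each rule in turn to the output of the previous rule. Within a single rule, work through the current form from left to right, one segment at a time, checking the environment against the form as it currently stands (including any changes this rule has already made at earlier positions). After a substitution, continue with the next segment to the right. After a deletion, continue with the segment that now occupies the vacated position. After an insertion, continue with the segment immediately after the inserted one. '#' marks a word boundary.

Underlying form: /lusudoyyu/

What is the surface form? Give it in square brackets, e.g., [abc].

[lzzoyu]

(1) Stop Lenition: [lusudoyyu] → [lusuzoyyu]
(2) Medial Vowel Deletion: [lusuzoyyu] → [lszoyyu]
(3) Nasal Assimilation: no change — [lszoyyu]
(4) Geminate Reduction: [lszoyyu] → [lszoyu]
(5) Regressive Voicing Assimilation: [lszoyu] → [lzzoyu]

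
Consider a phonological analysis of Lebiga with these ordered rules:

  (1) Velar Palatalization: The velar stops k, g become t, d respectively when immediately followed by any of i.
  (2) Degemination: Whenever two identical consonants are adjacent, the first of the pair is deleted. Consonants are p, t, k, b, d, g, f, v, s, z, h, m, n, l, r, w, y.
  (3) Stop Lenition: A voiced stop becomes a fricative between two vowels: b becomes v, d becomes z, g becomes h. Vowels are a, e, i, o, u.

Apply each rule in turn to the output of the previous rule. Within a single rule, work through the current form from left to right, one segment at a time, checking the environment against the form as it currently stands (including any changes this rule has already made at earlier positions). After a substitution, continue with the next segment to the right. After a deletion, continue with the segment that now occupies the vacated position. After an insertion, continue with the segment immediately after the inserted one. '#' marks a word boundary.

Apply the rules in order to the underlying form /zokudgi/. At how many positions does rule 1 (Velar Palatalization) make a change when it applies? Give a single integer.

1

(1) Velar Palatalization: [zokudgi] → [zokuddi]
(2) Degemination: [zokuddi] → [zokudi]
(3) Stop Lenition: [zokudi] → [zokuzi]
Rule 1 changed 1 position(s).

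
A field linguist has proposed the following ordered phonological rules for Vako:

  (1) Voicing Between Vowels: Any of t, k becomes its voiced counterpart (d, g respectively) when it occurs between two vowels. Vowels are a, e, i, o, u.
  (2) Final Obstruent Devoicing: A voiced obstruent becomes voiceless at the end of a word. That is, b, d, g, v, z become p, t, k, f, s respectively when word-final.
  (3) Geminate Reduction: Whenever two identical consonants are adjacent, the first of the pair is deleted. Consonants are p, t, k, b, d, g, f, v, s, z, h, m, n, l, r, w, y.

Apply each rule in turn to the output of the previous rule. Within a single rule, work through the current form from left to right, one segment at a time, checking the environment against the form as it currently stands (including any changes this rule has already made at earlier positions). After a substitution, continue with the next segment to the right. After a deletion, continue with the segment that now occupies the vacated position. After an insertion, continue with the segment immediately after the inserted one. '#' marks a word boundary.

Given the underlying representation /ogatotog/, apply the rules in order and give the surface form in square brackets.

(1) Voicing Between Vowels: [ogatotog] → [ogadodog]
(2) Final Obstruent Devoicing: [ogadodog] → [ogadodok]
(3) Geminate Reduction: no change — [ogadodok]

[ogadodok]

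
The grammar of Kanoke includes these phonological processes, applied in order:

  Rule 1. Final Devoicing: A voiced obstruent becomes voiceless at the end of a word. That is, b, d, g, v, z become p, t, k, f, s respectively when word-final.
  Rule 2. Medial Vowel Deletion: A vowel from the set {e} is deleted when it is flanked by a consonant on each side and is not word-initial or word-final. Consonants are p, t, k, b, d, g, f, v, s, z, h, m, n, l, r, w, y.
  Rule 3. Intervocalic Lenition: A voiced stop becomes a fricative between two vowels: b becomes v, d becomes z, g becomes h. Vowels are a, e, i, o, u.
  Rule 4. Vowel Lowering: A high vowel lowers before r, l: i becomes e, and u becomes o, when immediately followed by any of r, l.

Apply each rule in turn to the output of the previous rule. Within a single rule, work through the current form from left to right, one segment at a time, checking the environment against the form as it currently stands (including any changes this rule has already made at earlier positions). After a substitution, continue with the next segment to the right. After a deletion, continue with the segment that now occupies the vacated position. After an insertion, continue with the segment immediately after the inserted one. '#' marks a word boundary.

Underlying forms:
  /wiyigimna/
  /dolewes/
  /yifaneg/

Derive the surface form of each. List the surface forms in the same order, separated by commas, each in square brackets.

[wiyihimna], [dolws], [yifank]

/wiyigimna/:
  Rule 1 Final Devoicing: no change — [wiyigimna]
  Rule 2 Medial Vowel Deletion: no change — [wiyigimna]
  Rule 3 Intervocalic Lenition: [wiyigimna] → [wiyihimna]
  Rule 4 Vowel Lowering: no change — [wiyihimna]
/dolewes/:
  Rule 1 Final Devoicing: no change — [dolewes]
  Rule 2 Medial Vowel Deletion: [dolewes] → [dolws]
  Rule 3 Intervocalic Lenition: no change — [dolws]
  Rule 4 Vowel Lowering: no change — [dolws]
/yifaneg/:
  Rule 1 Final Devoicing: [yifaneg] → [yifanek]
  Rule 2 Medial Vowel Deletion: [yifanek] → [yifank]
  Rule 3 Intervocalic Lenition: no change — [yifank]
  Rule 4 Vowel Lowering: no change — [yifank]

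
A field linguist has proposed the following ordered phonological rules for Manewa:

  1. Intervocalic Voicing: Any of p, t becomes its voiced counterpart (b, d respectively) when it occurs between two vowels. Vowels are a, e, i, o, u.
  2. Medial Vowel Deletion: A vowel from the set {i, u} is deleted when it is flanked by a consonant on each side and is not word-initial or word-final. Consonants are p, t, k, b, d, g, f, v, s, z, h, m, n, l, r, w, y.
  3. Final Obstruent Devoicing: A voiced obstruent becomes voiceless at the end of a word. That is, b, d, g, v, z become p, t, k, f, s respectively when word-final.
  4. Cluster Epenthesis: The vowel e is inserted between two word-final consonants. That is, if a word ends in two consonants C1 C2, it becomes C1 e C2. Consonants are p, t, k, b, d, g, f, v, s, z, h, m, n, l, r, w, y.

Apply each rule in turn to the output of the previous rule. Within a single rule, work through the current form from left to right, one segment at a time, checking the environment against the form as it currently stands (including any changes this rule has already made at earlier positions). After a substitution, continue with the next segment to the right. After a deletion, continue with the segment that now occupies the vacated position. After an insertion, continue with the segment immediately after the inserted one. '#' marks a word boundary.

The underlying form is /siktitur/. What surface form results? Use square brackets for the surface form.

1 Intervocalic Voicing: [siktitur] → [siktidur]
2 Medial Vowel Deletion: [siktidur] → [sktdr]
3 Final Obstruent Devoicing: no change — [sktdr]
4 Cluster Epenthesis: [sktdr] → [sktder]

[sktder]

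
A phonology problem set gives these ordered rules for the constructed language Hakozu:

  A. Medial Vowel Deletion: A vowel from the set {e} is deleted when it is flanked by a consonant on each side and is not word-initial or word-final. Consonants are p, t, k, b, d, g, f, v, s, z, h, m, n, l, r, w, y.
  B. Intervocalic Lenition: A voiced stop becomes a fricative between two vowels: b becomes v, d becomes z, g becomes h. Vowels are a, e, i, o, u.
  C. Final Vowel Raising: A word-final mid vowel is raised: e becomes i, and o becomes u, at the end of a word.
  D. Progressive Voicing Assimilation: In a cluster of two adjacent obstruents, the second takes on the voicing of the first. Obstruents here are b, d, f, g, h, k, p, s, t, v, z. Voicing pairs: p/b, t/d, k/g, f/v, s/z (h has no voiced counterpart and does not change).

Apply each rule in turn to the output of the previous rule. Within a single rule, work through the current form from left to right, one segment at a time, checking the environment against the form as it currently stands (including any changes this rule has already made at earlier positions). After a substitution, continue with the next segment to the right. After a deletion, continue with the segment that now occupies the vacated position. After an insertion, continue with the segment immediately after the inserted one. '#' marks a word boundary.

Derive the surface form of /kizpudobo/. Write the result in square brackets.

[kizbuzovu]

A Medial Vowel Deletion: no change — [kizpudobo]
B Intervocalic Lenition: [kizpudobo] → [kizpuzovo]
C Final Vowel Raising: [kizpuzovo] → [kizpuzovu]
D Progressive Voicing Assimilation: [kizpuzovu] → [kizbuzovu]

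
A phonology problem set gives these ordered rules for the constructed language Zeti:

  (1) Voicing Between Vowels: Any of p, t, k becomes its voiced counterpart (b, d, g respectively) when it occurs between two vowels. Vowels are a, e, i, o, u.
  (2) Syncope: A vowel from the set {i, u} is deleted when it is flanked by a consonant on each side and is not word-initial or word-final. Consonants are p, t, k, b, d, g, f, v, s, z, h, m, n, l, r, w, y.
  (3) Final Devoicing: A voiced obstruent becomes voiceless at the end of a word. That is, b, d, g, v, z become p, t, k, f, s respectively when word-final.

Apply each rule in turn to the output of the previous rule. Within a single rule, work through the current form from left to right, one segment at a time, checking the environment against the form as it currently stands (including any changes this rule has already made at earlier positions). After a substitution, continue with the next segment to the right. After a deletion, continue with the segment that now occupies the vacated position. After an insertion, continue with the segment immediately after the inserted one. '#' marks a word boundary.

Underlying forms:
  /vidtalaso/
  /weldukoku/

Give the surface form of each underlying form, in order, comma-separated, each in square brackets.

/vidtalaso/:
  (1) Voicing Between Vowels: no change — [vidtalaso]
  (2) Syncope: [vidtalaso] → [vdtalaso]
  (3) Final Devoicing: no change — [vdtalaso]
/weldukoku/:
  (1) Voicing Between Vowels: [weldukoku] → [weldugogu]
  (2) Syncope: [weldugogu] → [weldgogu]
  (3) Final Devoicing: no change — [weldgogu]

[vdtalaso], [weldgogu]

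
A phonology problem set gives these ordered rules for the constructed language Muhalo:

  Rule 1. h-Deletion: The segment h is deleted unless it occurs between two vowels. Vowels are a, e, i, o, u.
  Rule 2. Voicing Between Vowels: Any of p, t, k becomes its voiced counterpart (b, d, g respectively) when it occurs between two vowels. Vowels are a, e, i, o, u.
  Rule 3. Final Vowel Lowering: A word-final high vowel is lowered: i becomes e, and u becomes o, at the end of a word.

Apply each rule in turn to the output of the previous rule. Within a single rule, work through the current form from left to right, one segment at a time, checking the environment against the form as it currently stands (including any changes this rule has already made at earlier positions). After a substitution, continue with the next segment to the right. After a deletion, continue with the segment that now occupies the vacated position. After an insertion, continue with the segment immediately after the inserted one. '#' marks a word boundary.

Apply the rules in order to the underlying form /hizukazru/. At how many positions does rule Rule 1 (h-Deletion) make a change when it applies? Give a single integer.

1

Rule 1 h-Deletion: [hizukazru] → [izukazru]
Rule 2 Voicing Between Vowels: [izukazru] → [izugazru]
Rule 3 Final Vowel Lowering: [izugazru] → [izugazro]
Rule Rule 1 changed 1 position(s).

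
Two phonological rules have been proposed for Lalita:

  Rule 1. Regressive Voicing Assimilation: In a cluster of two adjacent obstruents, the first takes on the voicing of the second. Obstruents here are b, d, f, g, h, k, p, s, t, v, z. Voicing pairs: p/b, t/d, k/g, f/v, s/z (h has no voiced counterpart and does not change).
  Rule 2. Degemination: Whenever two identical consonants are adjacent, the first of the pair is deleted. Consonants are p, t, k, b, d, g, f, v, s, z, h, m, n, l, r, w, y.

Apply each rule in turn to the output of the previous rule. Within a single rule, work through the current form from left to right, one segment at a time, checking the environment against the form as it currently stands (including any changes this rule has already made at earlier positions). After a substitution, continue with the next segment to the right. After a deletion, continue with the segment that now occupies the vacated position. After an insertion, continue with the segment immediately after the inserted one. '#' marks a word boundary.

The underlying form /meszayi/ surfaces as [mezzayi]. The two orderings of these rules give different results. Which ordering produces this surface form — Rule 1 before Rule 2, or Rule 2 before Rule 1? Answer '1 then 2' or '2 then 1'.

2 then 1

Order 1 then 2:
  1 Regressive Voicing Assimilation: [meszayi] → [mezzayi]
  2 Degemination: [mezzayi] → [mezayi]
  result: [mezayi]
Order 2 then 1:
  2 Degemination: no change — [meszayi]
  1 Regressive Voicing Assimilation: [meszayi] → [mezzayi]
  result: [mezzayi]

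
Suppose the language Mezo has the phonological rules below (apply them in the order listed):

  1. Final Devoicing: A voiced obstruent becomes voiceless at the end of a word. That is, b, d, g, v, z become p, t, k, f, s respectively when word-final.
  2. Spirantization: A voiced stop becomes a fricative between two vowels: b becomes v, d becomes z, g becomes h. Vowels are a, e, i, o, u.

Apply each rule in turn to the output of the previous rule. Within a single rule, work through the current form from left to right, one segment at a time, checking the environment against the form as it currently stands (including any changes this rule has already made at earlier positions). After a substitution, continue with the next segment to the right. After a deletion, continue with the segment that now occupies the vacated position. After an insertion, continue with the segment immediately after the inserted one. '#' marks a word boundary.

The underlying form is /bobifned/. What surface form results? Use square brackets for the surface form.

1 Final Devoicing: [bobifned] → [bobifnet]
2 Spirantization: [bobifnet] → [bovifnet]

[bovifnet]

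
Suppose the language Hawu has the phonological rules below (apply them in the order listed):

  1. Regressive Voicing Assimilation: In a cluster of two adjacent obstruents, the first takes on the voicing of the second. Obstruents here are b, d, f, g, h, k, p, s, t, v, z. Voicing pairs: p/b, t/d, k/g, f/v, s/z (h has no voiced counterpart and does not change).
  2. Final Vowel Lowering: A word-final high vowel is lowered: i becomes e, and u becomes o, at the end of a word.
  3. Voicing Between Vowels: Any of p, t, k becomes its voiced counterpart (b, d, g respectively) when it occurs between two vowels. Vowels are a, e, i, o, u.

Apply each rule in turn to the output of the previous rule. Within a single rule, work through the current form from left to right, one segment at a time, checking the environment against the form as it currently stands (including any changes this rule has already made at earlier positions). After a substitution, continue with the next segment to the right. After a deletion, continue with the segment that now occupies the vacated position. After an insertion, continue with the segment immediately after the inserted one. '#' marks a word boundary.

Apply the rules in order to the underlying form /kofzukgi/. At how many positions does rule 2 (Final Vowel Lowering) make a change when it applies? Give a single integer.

1 Regressive Voicing Assimilation: [kofzukgi] → [kovzuggi]
2 Final Vowel Lowering: [kovzuggi] → [kovzugge]
3 Voicing Between Vowels: no change — [kovzugge]
Rule 2 changed 1 position(s).

1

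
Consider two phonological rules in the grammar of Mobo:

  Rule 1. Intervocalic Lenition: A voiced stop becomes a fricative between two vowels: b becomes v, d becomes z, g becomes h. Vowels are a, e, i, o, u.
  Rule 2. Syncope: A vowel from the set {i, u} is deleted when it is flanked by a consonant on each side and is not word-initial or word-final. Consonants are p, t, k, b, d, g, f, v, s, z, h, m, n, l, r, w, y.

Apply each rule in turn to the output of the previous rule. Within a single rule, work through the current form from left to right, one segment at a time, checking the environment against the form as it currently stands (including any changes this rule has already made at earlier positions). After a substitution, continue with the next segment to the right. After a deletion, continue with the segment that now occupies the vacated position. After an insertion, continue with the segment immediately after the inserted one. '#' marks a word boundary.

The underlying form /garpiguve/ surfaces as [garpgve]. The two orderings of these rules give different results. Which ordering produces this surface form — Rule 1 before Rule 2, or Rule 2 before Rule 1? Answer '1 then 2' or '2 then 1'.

Order 1 then 2:
  1 Intervocalic Lenition: [garpiguve] → [garpihuve]
  2 Syncope: [garpihuve] → [garphve]
  result: [garphve]
Order 2 then 1:
  2 Syncope: [garpiguve] → [garpgve]
  1 Intervocalic Lenition: no change — [garpgve]
  result: [garpgve]

2 then 1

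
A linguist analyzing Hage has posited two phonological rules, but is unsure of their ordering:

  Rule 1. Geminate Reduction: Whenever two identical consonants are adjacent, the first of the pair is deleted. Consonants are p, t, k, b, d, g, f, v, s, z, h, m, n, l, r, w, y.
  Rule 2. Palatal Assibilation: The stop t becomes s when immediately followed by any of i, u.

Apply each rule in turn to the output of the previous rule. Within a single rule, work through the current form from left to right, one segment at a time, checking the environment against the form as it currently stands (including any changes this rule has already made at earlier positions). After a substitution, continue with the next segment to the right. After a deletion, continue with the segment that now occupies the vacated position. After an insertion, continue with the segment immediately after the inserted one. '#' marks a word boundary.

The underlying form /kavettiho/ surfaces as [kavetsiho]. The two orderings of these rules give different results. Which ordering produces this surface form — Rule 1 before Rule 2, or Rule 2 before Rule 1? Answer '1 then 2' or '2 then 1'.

Order 1 then 2:
  1 Geminate Reduction: [kavettiho] → [kavetiho]
  2 Palatal Assibilation: [kavetiho] → [kavesiho]
  result: [kavesiho]
Order 2 then 1:
  2 Palatal Assibilation: [kavettiho] → [kavetsiho]
  1 Geminate Reduction: no change — [kavetsiho]
  result: [kavetsiho]

2 then 1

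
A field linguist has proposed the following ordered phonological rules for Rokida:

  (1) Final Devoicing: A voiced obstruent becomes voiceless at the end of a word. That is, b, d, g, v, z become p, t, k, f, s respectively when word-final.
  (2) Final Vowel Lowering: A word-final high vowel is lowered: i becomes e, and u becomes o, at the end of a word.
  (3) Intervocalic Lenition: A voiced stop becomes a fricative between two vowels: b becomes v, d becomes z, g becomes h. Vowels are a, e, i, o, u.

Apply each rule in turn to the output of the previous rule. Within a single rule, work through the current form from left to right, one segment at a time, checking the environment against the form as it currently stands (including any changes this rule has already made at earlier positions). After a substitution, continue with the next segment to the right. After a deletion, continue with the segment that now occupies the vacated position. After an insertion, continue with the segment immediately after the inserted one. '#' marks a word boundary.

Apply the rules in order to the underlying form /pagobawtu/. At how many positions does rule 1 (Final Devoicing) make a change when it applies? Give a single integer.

(1) Final Devoicing: no change — [pagobawtu]
(2) Final Vowel Lowering: [pagobawtu] → [pagobawto]
(3) Intervocalic Lenition: [pagobawto] → [pahovawto]
Rule 1 changed 0 position(s).

0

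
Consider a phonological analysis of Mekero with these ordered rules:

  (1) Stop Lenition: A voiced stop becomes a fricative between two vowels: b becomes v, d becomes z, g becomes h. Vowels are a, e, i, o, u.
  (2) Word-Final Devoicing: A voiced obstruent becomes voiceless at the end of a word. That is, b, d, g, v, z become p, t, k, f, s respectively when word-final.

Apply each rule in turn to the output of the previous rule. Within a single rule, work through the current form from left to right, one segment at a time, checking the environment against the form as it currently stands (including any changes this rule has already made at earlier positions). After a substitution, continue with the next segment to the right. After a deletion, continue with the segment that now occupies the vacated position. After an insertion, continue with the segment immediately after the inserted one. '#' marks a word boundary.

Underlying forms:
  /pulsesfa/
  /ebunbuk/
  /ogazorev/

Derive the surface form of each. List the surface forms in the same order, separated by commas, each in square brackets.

/pulsesfa/:
  (1) Stop Lenition: no change — [pulsesfa]
  (2) Word-Final Devoicing: no change — [pulsesfa]
/ebunbuk/:
  (1) Stop Lenition: [ebunbuk] → [evunbuk]
  (2) Word-Final Devoicing: no change — [evunbuk]
/ogazorev/:
  (1) Stop Lenition: [ogazorev] → [ohazorev]
  (2) Word-Final Devoicing: [ohazorev] → [ohazoref]

[pulsesfa], [evunbuk], [ohazoref]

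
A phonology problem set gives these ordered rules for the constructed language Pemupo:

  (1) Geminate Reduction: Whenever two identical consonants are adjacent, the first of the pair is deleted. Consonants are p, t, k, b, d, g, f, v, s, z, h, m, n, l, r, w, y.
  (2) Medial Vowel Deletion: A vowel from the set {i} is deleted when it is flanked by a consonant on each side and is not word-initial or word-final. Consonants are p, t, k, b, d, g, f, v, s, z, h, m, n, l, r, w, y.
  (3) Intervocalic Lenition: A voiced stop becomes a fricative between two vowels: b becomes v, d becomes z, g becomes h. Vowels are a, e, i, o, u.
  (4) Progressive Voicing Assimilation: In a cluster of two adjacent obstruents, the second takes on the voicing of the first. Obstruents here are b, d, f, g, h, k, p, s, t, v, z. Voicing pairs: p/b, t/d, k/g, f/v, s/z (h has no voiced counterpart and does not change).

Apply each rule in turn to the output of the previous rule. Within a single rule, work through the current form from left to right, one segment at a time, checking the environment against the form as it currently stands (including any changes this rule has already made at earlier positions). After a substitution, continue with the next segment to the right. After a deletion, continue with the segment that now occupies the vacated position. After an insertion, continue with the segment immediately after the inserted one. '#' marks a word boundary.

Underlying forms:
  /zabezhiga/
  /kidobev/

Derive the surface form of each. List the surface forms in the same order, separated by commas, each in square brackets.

[zavezhka], [ktovev]

/zabezhiga/:
  (1) Geminate Reduction: no change — [zabezhiga]
  (2) Medial Vowel Deletion: [zabezhiga] → [zabezhga]
  (3) Intervocalic Lenition: [zabezhga] → [zavezhga]
  (4) Progressive Voicing Assimilation: [zavezhga] → [zavezhka]
/kidobev/:
  (1) Geminate Reduction: no change — [kidobev]
  (2) Medial Vowel Deletion: [kidobev] → [kdobev]
  (3) Intervocalic Lenition: [kdobev] → [kdovev]
  (4) Progressive Voicing Assimilation: [kdovev] → [ktovev]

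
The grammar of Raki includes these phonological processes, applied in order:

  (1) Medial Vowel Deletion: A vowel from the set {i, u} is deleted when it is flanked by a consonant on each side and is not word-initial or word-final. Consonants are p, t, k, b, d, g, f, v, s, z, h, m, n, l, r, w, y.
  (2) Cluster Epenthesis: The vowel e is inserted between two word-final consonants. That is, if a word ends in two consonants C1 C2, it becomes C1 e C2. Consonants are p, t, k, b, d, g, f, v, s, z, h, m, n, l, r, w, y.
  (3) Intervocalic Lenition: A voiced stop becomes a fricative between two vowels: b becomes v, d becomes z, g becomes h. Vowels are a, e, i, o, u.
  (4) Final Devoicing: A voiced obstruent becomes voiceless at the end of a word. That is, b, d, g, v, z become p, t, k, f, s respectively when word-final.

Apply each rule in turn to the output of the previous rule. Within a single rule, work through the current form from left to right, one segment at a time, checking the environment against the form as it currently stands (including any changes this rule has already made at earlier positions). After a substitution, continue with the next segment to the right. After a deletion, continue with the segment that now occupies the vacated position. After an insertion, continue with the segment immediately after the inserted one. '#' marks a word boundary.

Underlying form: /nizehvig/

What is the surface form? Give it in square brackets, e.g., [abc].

(1) Medial Vowel Deletion: [nizehvig] → [nzehvg]
(2) Cluster Epenthesis: [nzehvg] → [nzehveg]
(3) Intervocalic Lenition: no change — [nzehveg]
(4) Final Devoicing: [nzehveg] → [nzehvek]

[nzehvek]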